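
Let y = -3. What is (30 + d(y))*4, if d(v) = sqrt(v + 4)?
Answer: 124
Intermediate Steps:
d(v) = sqrt(4 + v)
(30 + d(y))*4 = (30 + sqrt(4 - 3))*4 = (30 + sqrt(1))*4 = (30 + 1)*4 = 31*4 = 124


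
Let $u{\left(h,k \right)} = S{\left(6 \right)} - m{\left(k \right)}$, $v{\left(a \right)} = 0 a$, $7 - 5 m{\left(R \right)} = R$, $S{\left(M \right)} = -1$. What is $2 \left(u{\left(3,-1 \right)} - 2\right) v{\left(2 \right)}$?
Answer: $0$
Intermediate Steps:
$m{\left(R \right)} = \frac{7}{5} - \frac{R}{5}$
$v{\left(a \right)} = 0$
$u{\left(h,k \right)} = - \frac{12}{5} + \frac{k}{5}$ ($u{\left(h,k \right)} = -1 - \left(\frac{7}{5} - \frac{k}{5}\right) = -1 + \left(- \frac{7}{5} + \frac{k}{5}\right) = - \frac{12}{5} + \frac{k}{5}$)
$2 \left(u{\left(3,-1 \right)} - 2\right) v{\left(2 \right)} = 2 \left(\left(- \frac{12}{5} + \frac{1}{5} \left(-1\right)\right) - 2\right) 0 = 2 \left(\left(- \frac{12}{5} - \frac{1}{5}\right) - 2\right) 0 = 2 \left(- \frac{13}{5} - 2\right) 0 = 2 \left(- \frac{23}{5}\right) 0 = \left(- \frac{46}{5}\right) 0 = 0$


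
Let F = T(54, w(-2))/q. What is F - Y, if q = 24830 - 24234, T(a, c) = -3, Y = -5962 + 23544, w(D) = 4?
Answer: -10478875/596 ≈ -17582.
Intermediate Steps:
Y = 17582
q = 596
F = -3/596 ≈ -0.0050336
F - Y = -3/596 - 1*17582 = -3/596 - 17582 = -10478875/596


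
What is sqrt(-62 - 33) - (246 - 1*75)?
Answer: -171 + I*sqrt(95) ≈ -171.0 + 9.7468*I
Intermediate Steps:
sqrt(-62 - 33) - (246 - 1*75) = sqrt(-95) - (246 - 75) = I*sqrt(95) - 1*171 = I*sqrt(95) - 171 = -171 + I*sqrt(95)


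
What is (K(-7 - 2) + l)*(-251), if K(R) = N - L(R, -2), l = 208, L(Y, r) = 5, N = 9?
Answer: -53212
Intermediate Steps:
K(R) = 4 (K(R) = 9 - 1*5 = 9 - 5 = 4)
(K(-7 - 2) + l)*(-251) = (4 + 208)*(-251) = 212*(-251) = -53212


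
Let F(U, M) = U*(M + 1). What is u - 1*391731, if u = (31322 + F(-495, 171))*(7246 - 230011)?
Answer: 11988375039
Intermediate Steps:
F(U, M) = U*(1 + M)
u = 11988766770 (u = (31322 - 495*(1 + 171))*(7246 - 230011) = (31322 - 495*172)*(-222765) = (31322 - 85140)*(-222765) = -53818*(-222765) = 11988766770)
u - 1*391731 = 11988766770 - 1*391731 = 11988766770 - 391731 = 11988375039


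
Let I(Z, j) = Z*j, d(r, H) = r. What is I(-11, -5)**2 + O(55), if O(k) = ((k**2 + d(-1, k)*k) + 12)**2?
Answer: 8895349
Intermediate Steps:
O(k) = (12 + k**2 - k)**2 (O(k) = ((k**2 - k) + 12)**2 = (12 + k**2 - k)**2)
I(-11, -5)**2 + O(55) = (-11*(-5))**2 + (12 + 55**2 - 1*55)**2 = 55**2 + (12 + 3025 - 55)**2 = 3025 + 2982**2 = 3025 + 8892324 = 8895349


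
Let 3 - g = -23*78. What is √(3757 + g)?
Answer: √5554 ≈ 74.525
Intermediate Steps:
g = 1797 (g = 3 - (-23)*78 = 3 - 1*(-1794) = 3 + 1794 = 1797)
√(3757 + g) = √(3757 + 1797) = √5554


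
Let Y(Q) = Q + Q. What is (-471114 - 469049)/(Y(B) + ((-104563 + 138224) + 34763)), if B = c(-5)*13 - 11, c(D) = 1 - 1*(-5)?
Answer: -134309/9794 ≈ -13.713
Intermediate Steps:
c(D) = 6 (c(D) = 1 + 5 = 6)
B = 67 (B = 6*13 - 11 = 78 - 11 = 67)
Y(Q) = 2*Q
(-471114 - 469049)/(Y(B) + ((-104563 + 138224) + 34763)) = (-471114 - 469049)/(2*67 + ((-104563 + 138224) + 34763)) = -940163/(134 + (33661 + 34763)) = -940163/(134 + 68424) = -940163/68558 = -940163*1/68558 = -134309/9794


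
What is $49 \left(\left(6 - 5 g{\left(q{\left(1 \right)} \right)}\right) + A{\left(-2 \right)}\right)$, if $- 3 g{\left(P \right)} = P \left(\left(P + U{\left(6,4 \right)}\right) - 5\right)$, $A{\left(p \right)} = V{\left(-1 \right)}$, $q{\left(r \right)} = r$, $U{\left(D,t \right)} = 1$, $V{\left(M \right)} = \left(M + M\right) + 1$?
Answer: $0$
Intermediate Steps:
$V{\left(M \right)} = 1 + 2 M$ ($V{\left(M \right)} = 2 M + 1 = 1 + 2 M$)
$A{\left(p \right)} = -1$ ($A{\left(p \right)} = 1 + 2 \left(-1\right) = 1 - 2 = -1$)
$g{\left(P \right)} = - \frac{P \left(-4 + P\right)}{3}$ ($g{\left(P \right)} = - \frac{P \left(\left(P + 1\right) - 5\right)}{3} = - \frac{P \left(\left(1 + P\right) - 5\right)}{3} = - \frac{P \left(-4 + P\right)}{3}$)
$49 \left(\left(6 - 5 g{\left(q{\left(1 \right)} \right)}\right) + A{\left(-2 \right)}\right) = 49 \left(\left(6 - 5 \cdot \frac{1}{3} \cdot 1 \left(4 - 1\right)\right) - 1\right) = 49 \left(\left(6 - 5 \cdot \frac{1}{3} \cdot 1 \cdot 3\right) - 1\right) = 49 \left(\left(6 - 5\right) - 1\right) = 49 \left(1 - 1\right) = 49 \cdot 0 = 0$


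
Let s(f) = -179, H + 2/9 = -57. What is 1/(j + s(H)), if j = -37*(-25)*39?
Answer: 1/35896 ≈ 2.7858e-5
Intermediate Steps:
H = -515/9 (H = -2/9 - 57 = -515/9 ≈ -57.222)
j = 36075 (j = 925*39 = 36075)
1/(j + s(H)) = 1/(36075 - 179) = 1/35896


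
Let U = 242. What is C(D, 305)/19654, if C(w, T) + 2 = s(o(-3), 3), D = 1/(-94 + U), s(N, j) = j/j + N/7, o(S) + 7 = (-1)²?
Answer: -13/137578 ≈ -9.4492e-5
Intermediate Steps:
o(S) = -6 (o(S) = -7 + (-1)² = -7 + 1 = -6)
s(N, j) = 1 + N/7 (s(N, j) = 1 + N*(⅐) = 1 + N/7)
D = 1/148 (D = 1/(-94 + 242) = 1/148 ≈ 0.0067568)
C(w, T) = -13/7 (C(w, T) = -2 + (1 + (⅐)*(-6)) = -2 + (1 - 6/7) = -2 + ⅐ = -13/7)
C(D, 305)/19654 = -13/7/19654 = -13/7*1/19654 = -13/137578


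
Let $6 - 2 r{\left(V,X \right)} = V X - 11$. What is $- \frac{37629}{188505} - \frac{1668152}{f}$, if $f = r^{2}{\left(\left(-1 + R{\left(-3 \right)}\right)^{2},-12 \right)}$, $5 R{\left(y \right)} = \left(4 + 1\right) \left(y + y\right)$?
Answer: $- \frac{28257625017}{1533278725} \approx -18.43$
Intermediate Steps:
$R{\left(y \right)} = 2 y$ ($R{\left(y \right)} = \frac{\left(4 + 1\right) \left(y + y\right)}{5} = \frac{5 \cdot 2 y}{5} = \frac{10 y}{5} = 2 y$)
$r{\left(V,X \right)} = \frac{17}{2} - \frac{V X}{2}$ ($r{\left(V,X \right)} = 3 - \frac{V X - 11}{2} = 3 - \frac{-11 + V X}{2} = 3 - \left(- \frac{11}{2} + \frac{V X}{2}\right) = \frac{17}{2} - \frac{V X}{2}$)
$f = \frac{366025}{4}$ ($f = \left(\frac{17}{2} - \frac{1}{2} \left(-1 + 2 \left(-3\right)\right)^{2} \left(-12\right)\right)^{2} = \left(\frac{17}{2} - \frac{1}{2} \left(-1 - 6\right)^{2} \left(-12\right)\right)^{2} = \left(\frac{17}{2} - \frac{1}{2} \left(-7\right)^{2} \left(-12\right)\right)^{2} = \left(\frac{17}{2} - \frac{49}{2} \left(-12\right)\right)^{2} = \left(\frac{17}{2} + 294\right)^{2} = \left(\frac{605}{2}\right)^{2} = \frac{366025}{4} \approx 91506.0$)
$- \frac{37629}{188505} - \frac{1668152}{f} = - \frac{37629}{188505} - \frac{1668152}{\frac{366025}{4}} = \left(-37629\right) \frac{1}{188505} - \frac{6672608}{366025} = - \frac{4181}{20945} - \frac{6672608}{366025} = - \frac{28257625017}{1533278725}$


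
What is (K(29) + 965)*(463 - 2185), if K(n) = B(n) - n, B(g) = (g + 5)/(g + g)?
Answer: -46771242/29 ≈ -1.6128e+6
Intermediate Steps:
B(g) = (5 + g)/(2*g) (B(g) = (5 + g)/((2*g)) = (5 + g)*(1/(2*g)) = (5 + g)/(2*g))
K(n) = -n + (5 + n)/(2*n) (K(n) = (5 + n)/(2*n) - n = -n + (5 + n)/(2*n))
(K(29) + 965)*(463 - 2185) = ((1/2 - 1*29 + (5/2)/29) + 965)*(463 - 2185) = ((1/2 - 29 + (5/2)*(1/29)) + 965)*(-1722) = ((1/2 - 29 + 5/58) + 965)*(-1722) = (-824/29 + 965)*(-1722) = (27161/29)*(-1722) = -46771242/29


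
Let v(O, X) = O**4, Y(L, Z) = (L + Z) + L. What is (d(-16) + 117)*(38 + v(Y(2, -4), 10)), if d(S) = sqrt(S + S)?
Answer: 4446 + 152*I*sqrt(2) ≈ 4446.0 + 214.96*I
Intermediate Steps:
d(S) = sqrt(2)*sqrt(S) (d(S) = sqrt(2*S) = sqrt(2)*sqrt(S))
Y(L, Z) = Z + 2*L
(d(-16) + 117)*(38 + v(Y(2, -4), 10)) = (sqrt(2)*sqrt(-16) + 117)*(38 + (-4 + 2*2)**4) = (sqrt(2)*(4*I) + 117)*(38 + (-4 + 4)**4) = (4*I*sqrt(2) + 117)*(38 + 0**4) = (117 + 4*I*sqrt(2))*(38 + 0) = (117 + 4*I*sqrt(2))*38 = 4446 + 152*I*sqrt(2)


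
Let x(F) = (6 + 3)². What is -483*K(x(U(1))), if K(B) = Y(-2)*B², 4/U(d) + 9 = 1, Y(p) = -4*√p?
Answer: 12675852*I*√2 ≈ 1.7926e+7*I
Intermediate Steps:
U(d) = -½ (U(d) = 4/(-9 + 1) = 4/(-8) = 4*(-⅛) = -½)
x(F) = 81 (x(F) = 9² = 81)
K(B) = -4*I*√2*B² (K(B) = (-4*I*√2)*B² = -4*I*√2*B²)
-483*K(x(U(1))) = -(-1932)*I*√2*81² = -(-1932)*I*√2*6561 = -(-12675852)*I*√2 = 12675852*I*√2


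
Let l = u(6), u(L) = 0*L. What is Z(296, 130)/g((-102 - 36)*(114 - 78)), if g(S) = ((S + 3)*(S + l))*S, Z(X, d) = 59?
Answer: -59/122541284160 ≈ -4.8147e-10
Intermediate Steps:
u(L) = 0
l = 0
g(S) = S²*(3 + S) (g(S) = ((S + 3)*(S + 0))*S = ((3 + S)*S)*S = (S*(3 + S))*S = S²*(3 + S))
Z(296, 130)/g((-102 - 36)*(114 - 78)) = 59/((((-102 - 36)*(114 - 78))²*(3 + (-102 - 36)*(114 - 78)))) = 59/(((-138*36)²*(3 - 138*36))) = 59/(((-4968)²*(3 - 4968))) = 59/((24681024*(-4965))) = 59/(-122541284160) = 59*(-1/122541284160) = -59/122541284160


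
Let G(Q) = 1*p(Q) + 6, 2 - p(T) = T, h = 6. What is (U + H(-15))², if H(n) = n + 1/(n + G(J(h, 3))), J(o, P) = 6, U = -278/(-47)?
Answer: 31337604/373321 ≈ 83.943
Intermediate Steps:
p(T) = 2 - T
U = 278/47 (U = -278*(-1/47) = 278/47 ≈ 5.9149)
G(Q) = 8 - Q (G(Q) = 1*(2 - Q) + 6 = (2 - Q) + 6 = 8 - Q)
H(n) = n + 1/(2 + n) (H(n) = n + 1/(n + (8 - 1*6)) = n + 1/(n + (8 - 6)) = n + 1/(n + 2) = n + 1/(2 + n))
(U + H(-15))² = (278/47 + (1 + (-15)² + 2*(-15))/(2 - 15))² = (278/47 + (1 + 225 - 30)/(-13))² = (278/47 - 1/13*196)² = (278/47 - 196/13)² = (-5598/611)² = 31337604/373321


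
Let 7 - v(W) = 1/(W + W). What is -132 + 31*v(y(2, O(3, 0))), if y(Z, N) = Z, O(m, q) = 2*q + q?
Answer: 309/4 ≈ 77.250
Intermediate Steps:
O(m, q) = 3*q
v(W) = 7 - 1/(2*W) (v(W) = 7 - 1/(W + W) = 7 - 1/(2*W))
-132 + 31*v(y(2, O(3, 0))) = -132 + 31*(7 - ½/2) = -132 + 31*(7 - ½*½) = -132 + 31*(7 - ¼) = -132 + 31*(27/4) = -132 + 837/4 = 309/4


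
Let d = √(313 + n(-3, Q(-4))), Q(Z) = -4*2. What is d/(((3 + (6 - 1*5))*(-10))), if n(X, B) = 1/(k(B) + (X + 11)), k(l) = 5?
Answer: -√52910/520 ≈ -0.44235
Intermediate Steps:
Q(Z) = -8
n(X, B) = 1/(16 + X) (n(X, B) = 1/(5 + (X + 11)) = 1/(5 + (11 + X)) = 1/(16 + X))
d = √52910/13 (d = √(313 + 1/(16 - 3)) = √(313 + 1/13) = √(4070/13) = √52910/13 ≈ 17.694)
d/(((3 + (6 - 1*5))*(-10))) = (√52910/13)/(((3 + (6 - 1*5))*(-10))) = (√52910/13)/(((3 + (6 - 5))*(-10))) = (√52910/13)/(((3 + 1)*(-10))) = (√52910/13)/((4*(-10))) = (√52910/13)/(-40) = (√52910/13)*(-1/40) = -√52910/520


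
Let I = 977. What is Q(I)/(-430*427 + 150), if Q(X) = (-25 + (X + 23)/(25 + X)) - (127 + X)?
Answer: 565129/91913460 ≈ 0.0061485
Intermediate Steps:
Q(X) = -152 - X + (23 + X)/(25 + X) (Q(X) = (-25 + (23 + X)/(25 + X)) + (-127 - X) = -152 - X + (23 + X)/(25 + X))
Q(I)/(-430*427 + 150) = ((-3777 - 1*977² - 176*977)/(25 + 977))/(-430*427 + 150) = ((-3777 - 1*954529 - 171952)/1002)/(-183610 + 150) = ((-3777 - 954529 - 171952)/1002)/(-183460) = ((1/1002)*(-1130258))*(-1/183460) = -565129/501*(-1/183460) = 565129/91913460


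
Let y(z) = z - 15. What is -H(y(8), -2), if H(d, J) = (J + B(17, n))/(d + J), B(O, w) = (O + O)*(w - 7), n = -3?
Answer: -38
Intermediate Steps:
y(z) = -15 + z
B(O, w) = 2*O*(-7 + w) (B(O, w) = (2*O)*(-7 + w) = 2*O*(-7 + w))
H(d, J) = (-340 + J)/(J + d) (H(d, J) = (J + 2*17*(-7 - 3))/(d + J) = (J + 2*17*(-10))/(J + d) = (J - 340)/(J + d) = (-340 + J)/(J + d))
-H(y(8), -2) = -(-340 - 2)/(-2 + (-15 + 8)) = -(-342)/(-2 - 7) = -(-342)/(-9) = -(-1)*(-342)/9 = -1*38 = -38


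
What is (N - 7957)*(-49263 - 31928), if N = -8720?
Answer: 1354022307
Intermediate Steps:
(N - 7957)*(-49263 - 31928) = (-8720 - 7957)*(-49263 - 31928) = -16677*(-81191) = 1354022307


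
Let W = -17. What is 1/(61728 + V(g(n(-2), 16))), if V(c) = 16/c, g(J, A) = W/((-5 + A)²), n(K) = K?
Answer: 17/1047440 ≈ 1.6230e-5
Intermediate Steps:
g(J, A) = -17/(-5 + A)²
1/(61728 + V(g(n(-2), 16))) = 1/(61728 + 16/((-17/(-5 + 16)²))) = 1/(61728 + 16/((-17/11²))) = 1/(61728 + 16/((-17*1/121))) = 1/(61728 + 16/(-17/121)) = 1/(61728 + 16*(-121/17)) = 1/(61728 - 1936/17) = 1/(1047440/17) = 17/1047440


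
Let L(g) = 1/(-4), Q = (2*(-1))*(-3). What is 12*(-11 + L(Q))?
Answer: -135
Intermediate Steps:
Q = 6 (Q = -2*(-3) = 6)
L(g) = -¼
12*(-11 + L(Q)) = 12*(-11 - ¼) = 12*(-45/4) = -135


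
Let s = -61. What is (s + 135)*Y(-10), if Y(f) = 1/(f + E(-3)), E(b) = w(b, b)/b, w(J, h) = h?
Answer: -74/9 ≈ -8.2222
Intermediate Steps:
E(b) = 1 (E(b) = b/b = 1)
Y(f) = 1/(1 + f) (Y(f) = 1/(f + 1) = 1/(1 + f))
(s + 135)*Y(-10) = (-61 + 135)/(1 - 10) = 74/(-9) = 74*(-1/9) = -74/9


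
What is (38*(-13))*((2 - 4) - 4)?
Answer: 2964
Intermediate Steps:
(38*(-13))*((2 - 4) - 4) = -494*(-2 - 4) = -494*(-6) = 2964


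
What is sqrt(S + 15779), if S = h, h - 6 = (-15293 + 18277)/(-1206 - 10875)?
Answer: sqrt(2303793555681)/12081 ≈ 125.64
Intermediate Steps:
h = 69502/12081 (h = 6 + (-15293 + 18277)/(-1206 - 10875) = 6 + 2984/(-12081) = 6 + 2984*(-1/12081) = 6 - 2984/12081 = 69502/12081 ≈ 5.7530)
S = 69502/12081 ≈ 5.7530
sqrt(S + 15779) = sqrt(69502/12081 + 15779) = sqrt(190695601/12081) = sqrt(2303793555681)/12081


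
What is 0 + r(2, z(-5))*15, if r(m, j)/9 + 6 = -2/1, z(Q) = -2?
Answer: -1080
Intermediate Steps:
r(m, j) = -72 (r(m, j) = -54 + 9*(-2/1) = -54 + 9*(-2*1) = -54 + 9*(-2) = -54 - 18 = -72)
0 + r(2, z(-5))*15 = 0 - 72*15 = 0 - 1080 = -1080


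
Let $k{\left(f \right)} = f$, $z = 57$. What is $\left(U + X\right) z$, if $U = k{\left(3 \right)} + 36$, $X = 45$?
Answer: $4788$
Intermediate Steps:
$U = 39$ ($U = 3 + 36 = 39$)
$\left(U + X\right) z = \left(39 + 45\right) 57 = 84 \cdot 57 = 4788$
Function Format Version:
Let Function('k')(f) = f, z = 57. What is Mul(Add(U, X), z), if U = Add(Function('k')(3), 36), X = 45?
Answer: 4788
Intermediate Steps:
U = 39 (U = Add(3, 36) = 39)
Mul(Add(U, X), z) = Mul(Add(39, 45), 57) = Mul(84, 57) = 4788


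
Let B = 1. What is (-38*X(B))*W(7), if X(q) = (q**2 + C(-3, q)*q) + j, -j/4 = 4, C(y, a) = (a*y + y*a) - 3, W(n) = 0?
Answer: 0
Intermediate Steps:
C(y, a) = -3 + 2*a*y (C(y, a) = (a*y + a*y) - 3 = 2*a*y - 3 = -3 + 2*a*y)
j = -16 (j = -4*4 = -16)
X(q) = -16 + q**2 + q*(-3 - 6*q) (X(q) = (q**2 + (-3 + 2*q*(-3))*q) - 16 = (q**2 + (-3 - 6*q)*q) - 16 = (q**2 + q*(-3 - 6*q)) - 16 = -16 + q**2 + q*(-3 - 6*q))
(-38*X(B))*W(7) = -38*(-16 - 5*1**2 - 3*1)*0 = -38*(-16 - 5*1 - 3)*0 = -38*(-16 - 5 - 3)*0 = -38*(-24)*0 = 912*0 = 0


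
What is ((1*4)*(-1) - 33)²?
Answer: 1369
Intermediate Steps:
((1*4)*(-1) - 33)² = (4*(-1) - 33)² = (-4 - 33)² = (-37)² = 1369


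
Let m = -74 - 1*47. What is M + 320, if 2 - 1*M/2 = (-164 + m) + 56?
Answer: 782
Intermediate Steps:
m = -121 (m = -74 - 47 = -121)
M = 462 (M = 4 - 2*((-164 - 121) + 56) = 4 - 2*(-285 + 56) = 4 - 2*(-229) = 4 + 458 = 462)
M + 320 = 462 + 320 = 782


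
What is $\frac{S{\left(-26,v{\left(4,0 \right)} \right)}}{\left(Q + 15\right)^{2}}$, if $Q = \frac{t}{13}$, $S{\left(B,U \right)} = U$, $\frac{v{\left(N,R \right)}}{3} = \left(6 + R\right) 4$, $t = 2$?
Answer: $\frac{12168}{38809} \approx 0.31354$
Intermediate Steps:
$v{\left(N,R \right)} = 72 + 12 R$ ($v{\left(N,R \right)} = 3 \left(6 + R\right) 4 = 3 \left(24 + 4 R\right) = 72 + 12 R$)
$Q = \frac{2}{13} \approx 0.15385$
$\frac{S{\left(-26,v{\left(4,0 \right)} \right)}}{\left(Q + 15\right)^{2}} = \frac{72 + 12 \cdot 0}{\left(\frac{2}{13} + 15\right)^{2}} = \frac{72 + 0}{\left(\frac{197}{13}\right)^{2}} = \frac{72}{\frac{38809}{169}} = 72 \cdot \frac{169}{38809} = \frac{12168}{38809}$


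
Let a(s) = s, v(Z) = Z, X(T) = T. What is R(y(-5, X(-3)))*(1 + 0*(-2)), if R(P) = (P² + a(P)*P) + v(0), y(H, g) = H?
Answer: 50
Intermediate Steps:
R(P) = 2*P² (R(P) = (P² + P*P) + 0 = (P² + P²) + 0 = 2*P² + 0 = 2*P²)
R(y(-5, X(-3)))*(1 + 0*(-2)) = (2*(-5)²)*(1 + 0*(-2)) = (2*25)*(1 + 0) = 50*1 = 50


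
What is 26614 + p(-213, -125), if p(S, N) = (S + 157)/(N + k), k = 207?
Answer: 1091146/41 ≈ 26613.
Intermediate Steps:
p(S, N) = (157 + S)/(207 + N) (p(S, N) = (S + 157)/(N + 207) = (157 + S)/(207 + N))
26614 + p(-213, -125) = 26614 + (157 - 213)/(207 - 125) = 26614 - 56/82 = 26614 + (1/82)*(-56) = 26614 - 28/41 = 1091146/41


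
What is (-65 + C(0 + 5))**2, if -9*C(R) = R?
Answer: 348100/81 ≈ 4297.5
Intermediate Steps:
C(R) = -R/9
(-65 + C(0 + 5))**2 = (-65 - (0 + 5)/9)**2 = (-65 - 1/9*5)**2 = (-65 - 5/9)**2 = (-590/9)**2 = 348100/81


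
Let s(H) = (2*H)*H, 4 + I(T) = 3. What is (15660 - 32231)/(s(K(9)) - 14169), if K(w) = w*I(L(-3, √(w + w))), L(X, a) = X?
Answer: 16571/14007 ≈ 1.1831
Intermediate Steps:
I(T) = -1 (I(T) = -4 + 3 = -1)
K(w) = -w (K(w) = w*(-1) = -w)
s(H) = 2*H²
(15660 - 32231)/(s(K(9)) - 14169) = (15660 - 32231)/(2*(-1*9)² - 14169) = -16571/(2*(-9)² - 14169) = -16571/(2*81 - 14169) = -16571/(162 - 14169) = -16571/(-14007) = -16571*(-1/14007) = 16571/14007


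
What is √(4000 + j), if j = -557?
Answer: √3443 ≈ 58.677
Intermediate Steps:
√(4000 + j) = √(4000 - 557) = √3443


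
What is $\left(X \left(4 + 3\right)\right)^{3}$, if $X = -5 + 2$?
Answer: $-9261$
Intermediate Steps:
$X = -3$
$\left(X \left(4 + 3\right)\right)^{3} = \left(- 3 \left(4 + 3\right)\right)^{3} = \left(\left(-3\right) 7\right)^{3} = \left(-21\right)^{3} = -9261$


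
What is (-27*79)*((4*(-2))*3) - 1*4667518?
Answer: -4616326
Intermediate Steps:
(-27*79)*((4*(-2))*3) - 1*4667518 = -(-17064)*3 - 4667518 = -2133*(-24) - 4667518 = 51192 - 4667518 = -4616326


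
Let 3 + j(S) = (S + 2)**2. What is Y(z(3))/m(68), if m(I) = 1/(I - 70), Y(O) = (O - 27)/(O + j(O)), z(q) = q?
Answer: 48/25 ≈ 1.9200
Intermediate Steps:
j(S) = -3 + (2 + S)**2 (j(S) = -3 + (S + 2)**2 = -3 + (2 + S)**2)
Y(O) = (-27 + O)/(-3 + O + (2 + O)**2) (Y(O) = (O - 27)/(O + (-3 + (2 + O)**2)) = (-27 + O)/(-3 + O + (2 + O)**2))
m(I) = 1/(-70 + I)
Y(z(3))/m(68) = ((-27 + 3)/(-3 + 3 + (2 + 3)**2))/(1/(-70 + 68)) = (-24/(-3 + 3 + 5**2))/(1/(-2)) = (-24/(-3 + 3 + 25))/(-1/2) = (-24/25)*(-2) = ((1/25)*(-24))*(-2) = -24/25*(-2) = 48/25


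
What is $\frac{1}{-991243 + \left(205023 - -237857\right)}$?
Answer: $- \frac{1}{548363} \approx -1.8236 \cdot 10^{-6}$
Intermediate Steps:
$\frac{1}{-991243 + \left(205023 - -237857\right)} = \frac{1}{-991243 + \left(205023 + 237857\right)} = \frac{1}{-991243 + 442880} = \frac{1}{-548363} = - \frac{1}{548363}$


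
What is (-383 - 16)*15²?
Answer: -89775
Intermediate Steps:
(-383 - 16)*15² = -399*225 = -89775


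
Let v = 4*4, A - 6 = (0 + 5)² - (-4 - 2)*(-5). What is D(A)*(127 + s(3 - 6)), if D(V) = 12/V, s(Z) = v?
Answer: 1716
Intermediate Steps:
A = 1 (A = 6 + ((0 + 5)² - (-4 - 2)*(-5)) = 6 + (5² - (-6)*(-5)) = 6 + (25 - 1*30) = 6 + (25 - 30) = 6 - 5 = 1)
v = 16
s(Z) = 16
D(A)*(127 + s(3 - 6)) = (12/1)*(127 + 16) = (12*1)*143 = 12*143 = 1716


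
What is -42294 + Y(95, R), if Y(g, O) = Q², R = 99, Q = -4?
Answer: -42278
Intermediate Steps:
Y(g, O) = 16 (Y(g, O) = (-4)² = 16)
-42294 + Y(95, R) = -42294 + 16 = -42278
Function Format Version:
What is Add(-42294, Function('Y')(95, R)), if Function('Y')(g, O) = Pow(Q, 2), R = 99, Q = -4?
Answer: -42278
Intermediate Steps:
Function('Y')(g, O) = 16 (Function('Y')(g, O) = Pow(-4, 2) = 16)
Add(-42294, Function('Y')(95, R)) = Add(-42294, 16) = -42278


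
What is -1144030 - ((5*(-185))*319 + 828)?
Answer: -849783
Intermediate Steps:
-1144030 - ((5*(-185))*319 + 828) = -1144030 - (-925*319 + 828) = -1144030 - (-295075 + 828) = -1144030 - 1*(-294247) = -1144030 + 294247 = -849783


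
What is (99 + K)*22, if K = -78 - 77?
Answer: -1232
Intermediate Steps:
K = -155
(99 + K)*22 = (99 - 155)*22 = -56*22 = -1232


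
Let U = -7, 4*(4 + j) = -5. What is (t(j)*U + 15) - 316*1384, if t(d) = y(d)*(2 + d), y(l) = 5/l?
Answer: -1312052/3 ≈ -4.3735e+5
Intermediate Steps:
j = -21/4 (j = -4 + (¼)*(-5) = -4 - 5/4 = -21/4 ≈ -5.2500)
t(d) = 5*(2 + d)/d (t(d) = (5/d)*(2 + d) = 5*(2 + d)/d)
(t(j)*U + 15) - 316*1384 = ((5 + 10/(-21/4))*(-7) + 15) - 316*1384 = ((5 + 10*(-4/21))*(-7) + 15) - 437344 = ((5 - 40/21)*(-7) + 15) - 437344 = ((65/21)*(-7) + 15) - 437344 = (-65/3 + 15) - 437344 = -20/3 - 437344 = -1312052/3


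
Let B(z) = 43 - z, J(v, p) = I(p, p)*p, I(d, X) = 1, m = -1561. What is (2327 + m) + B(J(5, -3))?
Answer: 812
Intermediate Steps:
J(v, p) = p (J(v, p) = 1*p = p)
(2327 + m) + B(J(5, -3)) = (2327 - 1561) + (43 - 1*(-3)) = 766 + (43 + 3) = 766 + 46 = 812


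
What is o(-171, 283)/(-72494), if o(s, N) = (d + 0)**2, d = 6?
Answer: -18/36247 ≈ -0.00049659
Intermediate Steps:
o(s, N) = 36 (o(s, N) = (6 + 0)**2 = 6**2 = 36)
o(-171, 283)/(-72494) = 36/(-72494) = 36*(-1/72494) = -18/36247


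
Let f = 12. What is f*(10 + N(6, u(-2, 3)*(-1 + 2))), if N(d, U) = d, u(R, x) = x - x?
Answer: 192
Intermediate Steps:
u(R, x) = 0
f*(10 + N(6, u(-2, 3)*(-1 + 2))) = 12*(10 + 6) = 12*16 = 192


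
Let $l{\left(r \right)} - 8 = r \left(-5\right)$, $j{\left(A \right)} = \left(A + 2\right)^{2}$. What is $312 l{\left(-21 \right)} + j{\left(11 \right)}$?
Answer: $35425$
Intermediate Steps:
$j{\left(A \right)} = \left(2 + A\right)^{2}$
$l{\left(r \right)} = 8 - 5 r$ ($l{\left(r \right)} = 8 + r \left(-5\right) = 8 - 5 r$)
$312 l{\left(-21 \right)} + j{\left(11 \right)} = 312 \left(8 - -105\right) + \left(2 + 11\right)^{2} = 312 \left(8 + 105\right) + 13^{2} = 312 \cdot 113 + 169 = 35256 + 169 = 35425$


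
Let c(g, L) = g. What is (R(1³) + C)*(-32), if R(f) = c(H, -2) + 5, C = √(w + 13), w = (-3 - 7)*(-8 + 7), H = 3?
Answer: -256 - 32*√23 ≈ -409.47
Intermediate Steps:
w = 10 (w = -10*(-1) = 10)
C = √23 (C = √(10 + 13) = √23 ≈ 4.7958)
R(f) = 8 (R(f) = 3 + 5 = 8)
(R(1³) + C)*(-32) = (8 + √23)*(-32) = -256 - 32*√23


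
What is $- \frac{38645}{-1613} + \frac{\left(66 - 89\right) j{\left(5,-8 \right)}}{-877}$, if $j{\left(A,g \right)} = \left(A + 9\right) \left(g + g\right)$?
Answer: $\frac{25581489}{1414601} \approx 18.084$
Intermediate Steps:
$j{\left(A,g \right)} = 2 g \left(9 + A\right)$ ($j{\left(A,g \right)} = \left(9 + A\right) 2 g = 2 g \left(9 + A\right)$)
$- \frac{38645}{-1613} + \frac{\left(66 - 89\right) j{\left(5,-8 \right)}}{-877} = - \frac{38645}{-1613} + \frac{\left(66 - 89\right) 2 \left(-8\right) \left(9 + 5\right)}{-877} = \left(-38645\right) \left(- \frac{1}{1613}\right) + - 23 \cdot 2 \left(-8\right) 14 \left(- \frac{1}{877}\right) = \frac{38645}{1613} + \left(-23\right) \left(-224\right) \left(- \frac{1}{877}\right) = \frac{38645}{1613} + 5152 \left(- \frac{1}{877}\right) = \frac{38645}{1613} - \frac{5152}{877} = \frac{25581489}{1414601}$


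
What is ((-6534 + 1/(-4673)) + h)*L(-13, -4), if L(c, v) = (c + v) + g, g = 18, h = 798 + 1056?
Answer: -21869641/4673 ≈ -4680.0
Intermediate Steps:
h = 1854
L(c, v) = 18 + c + v (L(c, v) = (c + v) + 18 = 18 + c + v)
((-6534 + 1/(-4673)) + h)*L(-13, -4) = ((-6534 + 1/(-4673)) + 1854)*(18 - 13 - 4) = ((-6534 - 1/4673) + 1854)*1 = (-30533383/4673 + 1854)*1 = -21869641/4673*1 = -21869641/4673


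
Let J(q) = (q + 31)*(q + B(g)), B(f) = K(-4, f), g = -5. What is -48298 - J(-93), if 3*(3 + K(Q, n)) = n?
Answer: -163060/3 ≈ -54353.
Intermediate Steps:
K(Q, n) = -3 + n/3
B(f) = -3 + f/3
J(q) = (31 + q)*(-14/3 + q) (J(q) = (q + 31)*(q + (-3 + (1/3)*(-5))) = (31 + q)*(q + (-3 - 5/3)) = (31 + q)*(q - 14/3) = (31 + q)*(-14/3 + q))
-48298 - J(-93) = -48298 - (-434/3 + (-93)**2 + (79/3)*(-93)) = -48298 - (-434/3 + 8649 - 2449) = -48298 - 1*18166/3 = -48298 - 18166/3 = -163060/3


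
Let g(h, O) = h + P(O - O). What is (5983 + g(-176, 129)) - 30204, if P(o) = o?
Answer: -24397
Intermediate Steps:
g(h, O) = h (g(h, O) = h + (O - O) = h + 0 = h)
(5983 + g(-176, 129)) - 30204 = (5983 - 176) - 30204 = 5807 - 30204 = -24397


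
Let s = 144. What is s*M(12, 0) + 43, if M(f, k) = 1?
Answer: 187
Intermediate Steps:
s*M(12, 0) + 43 = 144*1 + 43 = 144 + 43 = 187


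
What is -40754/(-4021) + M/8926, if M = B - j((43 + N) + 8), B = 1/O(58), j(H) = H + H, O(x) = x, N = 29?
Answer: 21061360973/2081703868 ≈ 10.117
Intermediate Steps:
j(H) = 2*H
B = 1/58 ≈ 0.017241
M = -9279/58 (M = 1/58 - 2*((43 + 29) + 8) = 1/58 - 2*(72 + 8) = 1/58 - 2*80 = 1/58 - 1*160 = 1/58 - 160 = -9279/58 ≈ -159.98)
-40754/(-4021) + M/8926 = -40754/(-4021) - 9279/58/8926 = -40754*(-1/4021) - 9279/58*1/8926 = 40754/4021 - 9279/517708 = 21061360973/2081703868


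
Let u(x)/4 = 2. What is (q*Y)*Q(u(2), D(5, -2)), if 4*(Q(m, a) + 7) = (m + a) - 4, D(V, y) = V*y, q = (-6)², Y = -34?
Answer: 10404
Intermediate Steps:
u(x) = 8 (u(x) = 4*2 = 8)
q = 36
Q(m, a) = -8 + a/4 + m/4 (Q(m, a) = -7 + ((m + a) - 4)/4 = -7 + ((a + m) - 4)/4 = -7 + (-4 + a + m)/4 = -7 + (-1 + a/4 + m/4) = -8 + a/4 + m/4)
(q*Y)*Q(u(2), D(5, -2)) = (36*(-34))*(-8 + (5*(-2))/4 + (¼)*8) = -1224*(-8 + (¼)*(-10) + 2) = -1224*(-8 - 5/2 + 2) = -1224*(-17/2) = 10404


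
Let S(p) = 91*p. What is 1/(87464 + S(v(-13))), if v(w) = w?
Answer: 1/86281 ≈ 1.1590e-5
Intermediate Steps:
1/(87464 + S(v(-13))) = 1/(87464 + 91*(-13)) = 1/(87464 - 1183) = 1/86281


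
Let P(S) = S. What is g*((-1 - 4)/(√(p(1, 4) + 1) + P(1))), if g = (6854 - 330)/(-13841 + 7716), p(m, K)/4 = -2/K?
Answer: 466/175 - 466*I/175 ≈ 2.6629 - 2.6629*I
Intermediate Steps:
p(m, K) = -8/K (p(m, K) = 4*(-2/K) = -8/K)
g = -932/875 (g = 6524/(-6125) = 6524*(-1/6125) = -932/875 ≈ -1.0651)
g*((-1 - 4)/(√(p(1, 4) + 1) + P(1))) = -932*(-1 - 4)/(875*(√(-8/4 + 1) + 1)) = -(-932)/(175*(√(-8*¼ + 1) + 1)) = -(-932)/(175*(√(-2 + 1) + 1)) = -(-932)/(175*(√(-1) + 1)) = -(-932)/(175*(I + 1)) = -(-932)/(175*(1 + I)) = -(-932)*(1 - I)/2/175 = -(-466)*(1 - I)/175 = 466*(1 - I)/175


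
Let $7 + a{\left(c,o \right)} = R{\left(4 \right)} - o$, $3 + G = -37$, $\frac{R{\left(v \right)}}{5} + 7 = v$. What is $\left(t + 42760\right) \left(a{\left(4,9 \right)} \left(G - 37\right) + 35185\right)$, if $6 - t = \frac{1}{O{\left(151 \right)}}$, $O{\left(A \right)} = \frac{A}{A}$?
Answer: $1606766580$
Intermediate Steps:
$O{\left(A \right)} = 1$
$R{\left(v \right)} = -35 + 5 v$
$G = -40$ ($G = -3 - 37 = -40$)
$a{\left(c,o \right)} = -22 - o$ ($a{\left(c,o \right)} = -7 - \left(15 + o\right) = -22 - o$)
$t = 5$ ($t = 6 - 1^{-1} = 6 - 1 = 5$)
$\left(t + 42760\right) \left(a{\left(4,9 \right)} \left(G - 37\right) + 35185\right) = \left(5 + 42760\right) \left(\left(-22 - 9\right) \left(-40 - 37\right) + 35185\right) = 42765 \left(\left(-22 - 9\right) \left(-77\right) + 35185\right) = 42765 \left(\left(-31\right) \left(-77\right) + 35185\right) = 42765 \left(2387 + 35185\right) = 42765 \cdot 37572 = 1606766580$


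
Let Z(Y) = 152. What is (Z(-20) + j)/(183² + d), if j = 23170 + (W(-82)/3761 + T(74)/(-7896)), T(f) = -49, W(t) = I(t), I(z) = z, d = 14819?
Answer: 98941373207/204942245664 ≈ 0.48278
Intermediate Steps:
W(t) = t
j = 98296527191/4242408 (j = 23170 + (-82/3761 - 49/(-7896)) = 23170 + (-82*1/3761 - 49*(-1/7896)) = 23170 + (-82/3761 + 7/1128) = 23170 - 66169/4242408 = 98296527191/4242408 ≈ 23170.)
(Z(-20) + j)/(183² + d) = (152 + 98296527191/4242408)/(183² + 14819) = 98941373207/(4242408*(33489 + 14819)) = (98941373207/4242408)/48308 = (98941373207/4242408)*(1/48308) = 98941373207/204942245664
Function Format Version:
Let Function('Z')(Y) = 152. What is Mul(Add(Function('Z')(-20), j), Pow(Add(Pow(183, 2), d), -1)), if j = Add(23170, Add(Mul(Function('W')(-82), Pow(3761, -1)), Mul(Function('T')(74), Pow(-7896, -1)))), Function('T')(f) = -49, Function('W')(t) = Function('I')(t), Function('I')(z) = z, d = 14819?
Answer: Rational(98941373207, 204942245664) ≈ 0.48278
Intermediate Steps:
Function('W')(t) = t
j = Rational(98296527191, 4242408) (j = Add(23170, Add(Mul(-82, Pow(3761, -1)), Mul(-49, Pow(-7896, -1)))) = Add(23170, Add(Mul(-82, Rational(1, 3761)), Mul(-49, Rational(-1, 7896)))) = Add(23170, Add(Rational(-82, 3761), Rational(7, 1128))) = Add(23170, Rational(-66169, 4242408)) = Rational(98296527191, 4242408) ≈ 23170.)
Mul(Add(Function('Z')(-20), j), Pow(Add(Pow(183, 2), d), -1)) = Mul(Add(152, Rational(98296527191, 4242408)), Pow(Add(Pow(183, 2), 14819), -1)) = Mul(Rational(98941373207, 4242408), Pow(Add(33489, 14819), -1)) = Mul(Rational(98941373207, 4242408), Pow(48308, -1)) = Mul(Rational(98941373207, 4242408), Rational(1, 48308)) = Rational(98941373207, 204942245664)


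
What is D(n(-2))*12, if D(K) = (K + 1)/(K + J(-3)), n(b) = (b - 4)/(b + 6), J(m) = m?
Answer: 4/3 ≈ 1.3333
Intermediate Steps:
n(b) = (-4 + b)/(6 + b)
D(K) = (1 + K)/(-3 + K) (D(K) = (K + 1)/(K - 3) = (1 + K)/(-3 + K))
D(n(-2))*12 = ((1 + (-4 - 2)/(6 - 2))/(-3 + (-4 - 2)/(6 - 2)))*12 = ((1 - 6/4)/(-3 - 6/4))*12 = ((1 + (¼)*(-6))/(-3 + (¼)*(-6)))*12 = ((1 - 3/2)/(-3 - 3/2))*12 = (-½/(-9/2))*12 = -2/9*(-½)*12 = (⅑)*12 = 4/3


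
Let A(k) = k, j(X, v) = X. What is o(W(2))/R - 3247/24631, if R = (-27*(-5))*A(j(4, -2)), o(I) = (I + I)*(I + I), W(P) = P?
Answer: -339821/3325185 ≈ -0.10220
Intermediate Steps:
o(I) = 4*I² (o(I) = (2*I)*(2*I) = 4*I²)
R = 540 (R = -27*(-5)*4 = 135*4 = 540)
o(W(2))/R - 3247/24631 = (4*2²)/540 - 3247/24631 = (4*4)*(1/540) - 3247*1/24631 = 16*(1/540) - 3247/24631 = 4/135 - 3247/24631 = -339821/3325185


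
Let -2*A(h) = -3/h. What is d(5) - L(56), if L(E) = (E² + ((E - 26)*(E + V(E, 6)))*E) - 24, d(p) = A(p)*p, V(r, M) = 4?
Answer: -207821/2 ≈ -1.0391e+5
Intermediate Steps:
A(h) = 3/(2*h) (A(h) = -(-3)/(2*h) = 3/(2*h))
d(p) = 3/2 (d(p) = (3/(2*p))*p = 3/2)
L(E) = -24 + E² + E*(-26 + E)*(4 + E) (L(E) = (E² + ((E - 26)*(E + 4))*E) - 24 = (E² + ((-26 + E)*(4 + E))*E) - 24 = (E² + E*(-26 + E)*(4 + E)) - 24 = -24 + E² + E*(-26 + E)*(4 + E))
d(5) - L(56) = 3/2 - (-24 + 56³ - 104*56 - 21*56²) = 3/2 - (-24 + 175616 - 5824 - 21*3136) = 3/2 - (-24 + 175616 - 5824 - 65856) = 3/2 - 1*103912 = 3/2 - 103912 = -207821/2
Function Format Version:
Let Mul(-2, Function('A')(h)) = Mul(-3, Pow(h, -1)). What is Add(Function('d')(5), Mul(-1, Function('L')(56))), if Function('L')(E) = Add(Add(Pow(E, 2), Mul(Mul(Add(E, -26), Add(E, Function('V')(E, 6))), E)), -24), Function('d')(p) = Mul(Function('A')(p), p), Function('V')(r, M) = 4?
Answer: Rational(-207821, 2) ≈ -1.0391e+5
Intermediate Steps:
Function('A')(h) = Mul(Rational(3, 2), Pow(h, -1)) (Function('A')(h) = Mul(Rational(-1, 2), Mul(-3, Pow(h, -1))) = Mul(Rational(3, 2), Pow(h, -1)))
Function('d')(p) = Rational(3, 2) (Function('d')(p) = Mul(Mul(Rational(3, 2), Pow(p, -1)), p) = Rational(3, 2))
Function('L')(E) = Add(-24, Pow(E, 2), Mul(E, Add(-26, E), Add(4, E))) (Function('L')(E) = Add(Add(Pow(E, 2), Mul(Mul(Add(E, -26), Add(E, 4)), E)), -24) = Add(Add(Pow(E, 2), Mul(Mul(Add(-26, E), Add(4, E)), E)), -24) = Add(Add(Pow(E, 2), Mul(E, Add(-26, E), Add(4, E))), -24) = Add(-24, Pow(E, 2), Mul(E, Add(-26, E), Add(4, E))))
Add(Function('d')(5), Mul(-1, Function('L')(56))) = Add(Rational(3, 2), Mul(-1, Add(-24, Pow(56, 3), Mul(-104, 56), Mul(-21, Pow(56, 2))))) = Add(Rational(3, 2), Mul(-1, Add(-24, 175616, -5824, Mul(-21, 3136)))) = Add(Rational(3, 2), Mul(-1, Add(-24, 175616, -5824, -65856))) = Add(Rational(3, 2), Mul(-1, 103912)) = Add(Rational(3, 2), -103912) = Rational(-207821, 2)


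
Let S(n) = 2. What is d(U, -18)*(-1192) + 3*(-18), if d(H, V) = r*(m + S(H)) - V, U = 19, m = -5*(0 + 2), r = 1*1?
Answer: -11974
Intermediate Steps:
r = 1
m = -10 (m = -5*2 = -10)
d(H, V) = -8 - V (d(H, V) = 1*(-10 + 2) - V = 1*(-8) - V = -8 - V)
d(U, -18)*(-1192) + 3*(-18) = (-8 - 1*(-18))*(-1192) + 3*(-18) = (-8 + 18)*(-1192) - 54 = 10*(-1192) - 54 = -11920 - 54 = -11974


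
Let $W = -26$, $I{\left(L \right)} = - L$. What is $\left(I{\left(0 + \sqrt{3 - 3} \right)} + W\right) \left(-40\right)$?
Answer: $1040$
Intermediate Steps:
$\left(I{\left(0 + \sqrt{3 - 3} \right)} + W\right) \left(-40\right) = \left(- (0 + \sqrt{3 - 3}) - 26\right) \left(-40\right) = \left(- (0 + \sqrt{0}) - 26\right) \left(-40\right) = \left(- (0 + 0) - 26\right) \left(-40\right) = \left(\left(-1\right) 0 - 26\right) \left(-40\right) = \left(0 - 26\right) \left(-40\right) = \left(-26\right) \left(-40\right) = 1040$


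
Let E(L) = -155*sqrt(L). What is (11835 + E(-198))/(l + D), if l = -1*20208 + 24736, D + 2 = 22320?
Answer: 11835/26846 - 15*I*sqrt(22)/866 ≈ 0.44085 - 0.081243*I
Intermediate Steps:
D = 22318 (D = -2 + 22320 = 22318)
l = 4528 (l = -20208 + 24736 = 4528)
(11835 + E(-198))/(l + D) = (11835 - 465*I*sqrt(22))/(4528 + 22318) = (11835 - 465*I*sqrt(22))/26846 = (11835 - 465*I*sqrt(22))*(1/26846) = 11835/26846 - 15*I*sqrt(22)/866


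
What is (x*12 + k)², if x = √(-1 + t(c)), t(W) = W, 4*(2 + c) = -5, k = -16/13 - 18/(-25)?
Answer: -64614944/105625 - 1992*I*√17/325 ≈ -611.74 - 25.271*I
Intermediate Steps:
k = -166/325 (k = -16*1/13 - 18*(-1/25) = -16/13 + 18/25 = -166/325 ≈ -0.51077)
c = -13/4 (c = -2 + (¼)*(-5) = -2 - 5/4 = -13/4 ≈ -3.2500)
x = I*√17/2 (x = √(-1 - 13/4) = √(-17/4) = I*√17/2 ≈ 2.0616*I)
(x*12 + k)² = ((I*√17/2)*12 - 166/325)² = (6*I*√17 - 166/325)² = (-166/325 + 6*I*√17)²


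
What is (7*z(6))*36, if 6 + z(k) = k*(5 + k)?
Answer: 15120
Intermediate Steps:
z(k) = -6 + k*(5 + k)
(7*z(6))*36 = (7*(-6 + 6² + 5*6))*36 = (7*(-6 + 36 + 30))*36 = (7*60)*36 = 420*36 = 15120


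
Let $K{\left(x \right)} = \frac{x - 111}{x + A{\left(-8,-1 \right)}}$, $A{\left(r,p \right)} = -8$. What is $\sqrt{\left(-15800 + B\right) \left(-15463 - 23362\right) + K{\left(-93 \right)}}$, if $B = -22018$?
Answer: $\frac{\sqrt{14977963574454}}{101} \approx 38318.0$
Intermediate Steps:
$K{\left(x \right)} = \frac{-111 + x}{-8 + x}$ ($K{\left(x \right)} = \frac{x - 111}{x - 8} = \frac{-111 + x}{-8 + x}$)
$\sqrt{\left(-15800 + B\right) \left(-15463 - 23362\right) + K{\left(-93 \right)}} = \sqrt{\left(-15800 - 22018\right) \left(-15463 - 23362\right) + \frac{-111 - 93}{-8 - 93}} = \sqrt{- 37818 \left(-15463 - 23362\right) + \frac{1}{-101} \left(-204\right)} = \sqrt{\left(-37818\right) \left(-38825\right) - - \frac{204}{101}} = \sqrt{1468283850 + \frac{204}{101}} = \sqrt{\frac{148296669054}{101}} = \frac{\sqrt{14977963574454}}{101}$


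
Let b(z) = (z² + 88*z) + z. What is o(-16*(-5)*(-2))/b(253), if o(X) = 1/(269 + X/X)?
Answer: 1/23362020 ≈ 4.2805e-8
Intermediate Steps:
o(X) = 1/270 (o(X) = 1/(269 + 1) = 1/270)
b(z) = z² + 89*z
o(-16*(-5)*(-2))/b(253) = 1/(270*((253*(89 + 253)))) = 1/(270*((253*342))) = (1/270)/86526 = (1/270)*(1/86526) = 1/23362020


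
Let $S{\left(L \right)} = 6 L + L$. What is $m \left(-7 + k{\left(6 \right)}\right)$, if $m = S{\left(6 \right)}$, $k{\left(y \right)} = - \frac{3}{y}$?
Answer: $-315$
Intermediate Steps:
$S{\left(L \right)} = 7 L$
$m = 42$ ($m = 7 \cdot 6 = 42$)
$m \left(-7 + k{\left(6 \right)}\right) = 42 \left(-7 - \frac{3}{6}\right) = 42 \left(-7 - \frac{1}{2}\right) = 42 \left(- \frac{15}{2}\right) = -315$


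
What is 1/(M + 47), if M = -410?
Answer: -1/363 ≈ -0.0027548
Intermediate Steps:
1/(M + 47) = 1/(-410 + 47) = 1/(-363) = -1/363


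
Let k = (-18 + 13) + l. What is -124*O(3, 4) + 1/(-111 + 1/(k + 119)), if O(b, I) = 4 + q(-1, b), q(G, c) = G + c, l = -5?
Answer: -9001021/12098 ≈ -744.01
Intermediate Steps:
O(b, I) = 3 + b (O(b, I) = 4 + (-1 + b) = 3 + b)
k = -10 (k = (-18 + 13) - 5 = -5 - 5 = -10)
-124*O(3, 4) + 1/(-111 + 1/(k + 119)) = -124*(3 + 3) + 1/(-111 + 1/(-10 + 119)) = -124*6 + 1/(-111 + 1/109) = -744 + 1/(-111 + 1/109) = -744 + 1/(-12098/109) = -744 - 109/12098 = -9001021/12098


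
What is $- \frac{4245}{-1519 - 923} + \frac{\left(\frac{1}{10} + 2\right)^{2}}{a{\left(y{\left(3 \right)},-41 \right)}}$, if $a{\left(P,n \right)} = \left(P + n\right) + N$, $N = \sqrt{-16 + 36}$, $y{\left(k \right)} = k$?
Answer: $\frac{46963747}{28978400} - \frac{441 \sqrt{5}}{71200} \approx 1.6068$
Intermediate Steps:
$N = 2 \sqrt{5}$ ($N = \sqrt{20} = 2 \sqrt{5} \approx 4.4721$)
$a{\left(P,n \right)} = P + n + 2 \sqrt{5}$ ($a{\left(P,n \right)} = \left(P + n\right) + 2 \sqrt{5} = P + n + 2 \sqrt{5}$)
$- \frac{4245}{-1519 - 923} + \frac{\left(\frac{1}{10} + 2\right)^{2}}{a{\left(y{\left(3 \right)},-41 \right)}} = - \frac{4245}{-1519 - 923} + \frac{\left(\frac{1}{10} + 2\right)^{2}}{3 - 41 + 2 \sqrt{5}} = - \frac{4245}{-2442} + \frac{\left(\frac{1}{10} + 2\right)^{2}}{-38 + 2 \sqrt{5}} = \left(-4245\right) \left(- \frac{1}{2442}\right) + \frac{\left(\frac{21}{10}\right)^{2}}{-38 + 2 \sqrt{5}} = \frac{1415}{814} + \frac{441}{100 \left(-38 + 2 \sqrt{5}\right)}$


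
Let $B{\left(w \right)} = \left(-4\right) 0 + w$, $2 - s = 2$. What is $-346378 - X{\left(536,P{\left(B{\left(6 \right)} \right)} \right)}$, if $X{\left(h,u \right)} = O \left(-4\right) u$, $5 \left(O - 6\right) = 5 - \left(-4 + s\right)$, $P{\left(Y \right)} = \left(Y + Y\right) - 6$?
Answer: $- \frac{1730954}{5} \approx -3.4619 \cdot 10^{5}$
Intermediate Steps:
$s = 0$ ($s = 2 - 2 = 0$)
$B{\left(w \right)} = w$ ($B{\left(w \right)} = 0 + w = w$)
$P{\left(Y \right)} = -6 + 2 Y$ ($P{\left(Y \right)} = 2 Y - 6 = -6 + 2 Y$)
$O = \frac{39}{5}$ ($O = 6 + \frac{5 + \left(4 - 0\right)}{5} = 6 + \frac{5 + \left(4 + 0\right)}{5} = 6 + \frac{5 + 4}{5} = 6 + \frac{1}{5} \cdot 9 = 6 + \frac{9}{5} = \frac{39}{5} \approx 7.8$)
$X{\left(h,u \right)} = - \frac{156 u}{5}$ ($X{\left(h,u \right)} = \frac{39}{5} \left(-4\right) u = - \frac{156 u}{5}$)
$-346378 - X{\left(536,P{\left(B{\left(6 \right)} \right)} \right)} = -346378 - - \frac{156 \left(-6 + 2 \cdot 6\right)}{5} = -346378 - - \frac{156 \left(-6 + 12\right)}{5} = -346378 - \left(- \frac{156}{5}\right) 6 = -346378 - - \frac{936}{5} = -346378 + \frac{936}{5} = - \frac{1730954}{5}$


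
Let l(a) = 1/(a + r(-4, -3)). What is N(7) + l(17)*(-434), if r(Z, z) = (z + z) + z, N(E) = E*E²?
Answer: 1155/4 ≈ 288.75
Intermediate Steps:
N(E) = E³
r(Z, z) = 3*z (r(Z, z) = 2*z + z = 3*z)
l(a) = 1/(-9 + a) (l(a) = 1/(a + 3*(-3)) = 1/(a - 9) = 1/(-9 + a))
N(7) + l(17)*(-434) = 7³ - 434/(-9 + 17) = 343 - 434/8 = 343 + (⅛)*(-434) = 343 - 217/4 = 1155/4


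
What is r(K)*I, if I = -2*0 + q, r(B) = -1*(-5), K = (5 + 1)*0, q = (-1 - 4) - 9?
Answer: -70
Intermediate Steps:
q = -14 (q = -5 - 9 = -14)
K = 0 (K = 6*0 = 0)
r(B) = 5
I = -14 (I = -2*0 - 14 = 0 - 14 = -14)
r(K)*I = 5*(-14) = -70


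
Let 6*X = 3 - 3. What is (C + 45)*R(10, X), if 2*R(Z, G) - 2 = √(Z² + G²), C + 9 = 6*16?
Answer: 792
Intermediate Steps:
C = 87 (C = -9 + 6*16 = -9 + 96 = 87)
X = 0 (X = (3 - 3)/6 = (⅙)*0 = 0)
R(Z, G) = 1 + √(G² + Z²)/2 (R(Z, G) = 1 + √(Z² + G²)/2 = 1 + √(G² + Z²)/2)
(C + 45)*R(10, X) = (87 + 45)*(1 + √(0² + 10²)/2) = 132*(1 + √(0 + 100)/2) = 132*(1 + √100/2) = 132*(1 + (½)*10) = 132*(1 + 5) = 132*6 = 792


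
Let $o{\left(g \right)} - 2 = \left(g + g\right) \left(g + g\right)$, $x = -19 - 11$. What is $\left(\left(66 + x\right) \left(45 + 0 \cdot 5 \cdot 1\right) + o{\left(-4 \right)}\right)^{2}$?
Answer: $2842596$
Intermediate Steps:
$x = -30$
$o{\left(g \right)} = 2 + 4 g^{2}$ ($o{\left(g \right)} = 2 + \left(g + g\right) \left(g + g\right) = 2 + 2 g 2 g = 2 + 4 g^{2}$)
$\left(\left(66 + x\right) \left(45 + 0 \cdot 5 \cdot 1\right) + o{\left(-4 \right)}\right)^{2} = \left(\left(66 - 30\right) \left(45 + 0 \cdot 5 \cdot 1\right) + \left(2 + 4 \left(-4\right)^{2}\right)\right)^{2} = \left(36 \left(45 + 0 \cdot 1\right) + \left(2 + 4 \cdot 16\right)\right)^{2} = \left(36 \left(45 + 0\right) + \left(2 + 64\right)\right)^{2} = \left(36 \cdot 45 + 66\right)^{2} = \left(1620 + 66\right)^{2} = 1686^{2} = 2842596$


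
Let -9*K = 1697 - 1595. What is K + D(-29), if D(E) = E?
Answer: -121/3 ≈ -40.333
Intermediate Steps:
K = -34/3 (K = -(1697 - 1595)/9 = -⅑*102 = -34/3 ≈ -11.333)
K + D(-29) = -34/3 - 29 = -121/3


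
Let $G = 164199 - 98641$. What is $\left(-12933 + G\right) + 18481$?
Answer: $71106$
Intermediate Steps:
$G = 65558$
$\left(-12933 + G\right) + 18481 = \left(-12933 + 65558\right) + 18481 = 52625 + 18481 = 71106$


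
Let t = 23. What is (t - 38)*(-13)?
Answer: 195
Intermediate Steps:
(t - 38)*(-13) = (23 - 38)*(-13) = -15*(-13) = 195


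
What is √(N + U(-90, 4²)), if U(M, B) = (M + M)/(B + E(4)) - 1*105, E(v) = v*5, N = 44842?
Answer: 2*√11183 ≈ 211.50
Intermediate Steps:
E(v) = 5*v
U(M, B) = -105 + 2*M/(20 + B) (U(M, B) = (M + M)/(B + 5*4) - 1*105 = (2*M)/(B + 20) - 105 = (2*M)/(20 + B) - 105 = 2*M/(20 + B) - 105 = -105 + 2*M/(20 + B))
√(N + U(-90, 4²)) = √(44842 + (-2100 - 105*4² + 2*(-90))/(20 + 4²)) = √(44842 + (-2100 - 105*16 - 180)/(20 + 16)) = √(44842 + (-2100 - 1680 - 180)/36) = √(44842 + (1/36)*(-3960)) = √(44842 - 110) = √44732 = 2*√11183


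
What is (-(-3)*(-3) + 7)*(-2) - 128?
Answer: -124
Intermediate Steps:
(-(-3)*(-3) + 7)*(-2) - 128 = (-3*3 + 7)*(-2) - 128 = (-9 + 7)*(-2) - 128 = -2*(-2) - 128 = 4 - 128 = -124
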